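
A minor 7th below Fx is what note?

G##

A seventh below F lands on the letter G.
A minor seventh spans 10 semitones, so F## moves to pitch class 9. On the letter G that is G##.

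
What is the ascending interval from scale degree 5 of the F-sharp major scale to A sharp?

major sixth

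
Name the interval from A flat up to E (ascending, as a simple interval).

augmented fifth

The letter names run A→E, a span of 4 letter steps, so the interval is some kind of fifth.
Ab to E is 8 semitones. A perfect fifth is 7, so 8 makes it augmented.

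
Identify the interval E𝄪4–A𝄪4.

The letter names run E→A, a span of 3 letter steps, so the interval is some kind of fourth.
E## to A## is 5 semitones. A perfect fourth is 5, so 5 makes it perfect.

perfect fourth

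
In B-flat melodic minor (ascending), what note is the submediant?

Degree 6 takes the letter 5 steps above B, which is G.
In melodic minor (ascending), degree 6 sits 9 semitones above the tonic. Bb + 9 semitones is pitch class 7, spelled on G as G.

G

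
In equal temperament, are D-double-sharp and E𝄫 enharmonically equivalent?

D## is pitch class 4; Ebb is pitch class 2.
The pitch classes differ (4 vs. 2), so they are not enharmonic equivalents.

No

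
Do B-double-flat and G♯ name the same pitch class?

Two spellings are enharmonically equivalent only if they share a pitch class.
Here Bbb → 9, G# → 8; 8 ≠ 9, so they are not.

No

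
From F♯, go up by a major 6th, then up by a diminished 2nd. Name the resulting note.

A major sixth up from F# is D# (letter D, 9 semitones up).
A diminished second up from D# is Eb (letter E, 0 semitones up).

Eb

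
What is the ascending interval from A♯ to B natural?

The letter names run A→B, a span of 1 letter step, so the interval is some kind of second.
A# to B is 1 semitone. A major second is 2, so 1 makes it minor.

minor second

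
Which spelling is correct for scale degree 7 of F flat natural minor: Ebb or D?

Ebb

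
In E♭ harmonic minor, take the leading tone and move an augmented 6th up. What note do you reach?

B#

The leading tone of Eb harmonic minor is D.
An augmented sixth (10 semitones) above D lands on the letter B, giving B#.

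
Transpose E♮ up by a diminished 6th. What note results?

Cb

A sixth above E lands on the letter C.
A diminished sixth spans 7 semitones, so E moves to pitch class 11. On the letter C that is Cb.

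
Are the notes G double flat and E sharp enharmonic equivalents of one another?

Gbb = pitch class 5 and E# = pitch class 5 — the same pitch class, so they are enharmonic equivalents.

Yes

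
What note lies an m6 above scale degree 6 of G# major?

Scale degree 6 of G# major is E#.
A minor sixth (8 semitones) above E# lands on the letter C, giving C#.

C#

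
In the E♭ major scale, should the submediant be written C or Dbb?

C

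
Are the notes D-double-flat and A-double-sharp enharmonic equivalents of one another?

No

Two spellings are enharmonically equivalent only if they share a pitch class.
Here Dbb → 0, A## → 11; 0 ≠ 11, so they are not.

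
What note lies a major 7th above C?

B

A seventh above C lands on the letter B.
A major seventh spans 11 semitones, so C moves to pitch class 11. On the letter B that is B.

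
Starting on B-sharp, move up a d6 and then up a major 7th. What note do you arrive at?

A diminished sixth up from B# is G (letter G, 7 semitones up).
A major seventh up from G is F# (letter F, 11 semitones up).

F#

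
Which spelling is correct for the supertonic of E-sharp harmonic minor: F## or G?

F##

Each scale degree takes a distinct letter name. Degree 2 of a scale on E must use the letter F.
F## and G are enharmonically the same pitch, but only F## uses the letter F, so it is the correct spelling here.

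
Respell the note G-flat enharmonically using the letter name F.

F#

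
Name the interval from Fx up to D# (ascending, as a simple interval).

minor sixth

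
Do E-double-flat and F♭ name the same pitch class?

No

Two spellings are enharmonically equivalent only if they share a pitch class.
Here Ebb → 2, Fb → 4; 2 ≠ 4, so they are not.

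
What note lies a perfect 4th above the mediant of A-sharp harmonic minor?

F#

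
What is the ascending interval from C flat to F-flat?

perfect fourth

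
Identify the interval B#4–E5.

diminished fourth

Counting letters B–C–D–E gives a fourth.
B#→E = 4 semitones, 1 narrower than the perfect fourth (5), so diminished.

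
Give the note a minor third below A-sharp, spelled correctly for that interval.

F##

A down a major third is F, so the target letter is F.
From A#, a minor third is 3 semitones down: F##.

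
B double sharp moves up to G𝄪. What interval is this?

The letter names run B→G, a span of 5 letter steps, so the interval is some kind of sixth.
B## to G## is 8 semitones. A major sixth is 9, so 8 makes it minor.

minor sixth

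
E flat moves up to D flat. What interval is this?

The letter names run E→D, a span of 6 letter steps, so the interval is some kind of seventh.
Eb to Db is 10 semitones. A major seventh is 11, so 10 makes it minor.

minor seventh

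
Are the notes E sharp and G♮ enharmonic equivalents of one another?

E# is pitch class 5; G is pitch class 7.
The pitch classes differ (5 vs. 7), so they are not enharmonic equivalents.

No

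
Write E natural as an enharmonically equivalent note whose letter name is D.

D##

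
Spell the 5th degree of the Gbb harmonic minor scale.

Dbb

Degree 5 takes the letter 4 steps above G, which is D.
In harmonic minor, degree 5 sits 7 semitones above the tonic. Gbb + 7 semitones is pitch class 0, spelled on D as Dbb.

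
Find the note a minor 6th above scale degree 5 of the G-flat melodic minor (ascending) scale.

Bbb

Scale degree 5 of Gb melodic minor (ascending) is Db.
A minor sixth (8 semitones) above Db lands on the letter B, giving Bbb.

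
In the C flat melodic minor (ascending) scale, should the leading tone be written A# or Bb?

Each scale degree takes a distinct letter name. Degree 7 of a scale on C must use the letter B.
Bb and A# are enharmonically the same pitch, but only Bb uses the letter B, so it is the correct spelling here.

Bb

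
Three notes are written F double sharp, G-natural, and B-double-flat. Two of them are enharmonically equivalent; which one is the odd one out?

Bbb

In 12-tone equal temperament, enharmonic equivalents share a pitch class. F## is pitch class 7; G is pitch class 7; Bbb is pitch class 9.
F## and G share pitch class 7, while Bbb is pitch class 9.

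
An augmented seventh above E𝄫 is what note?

D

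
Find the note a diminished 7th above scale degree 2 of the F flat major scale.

Fbb

Scale degree 2 of Fb major is Gb.
A diminished seventh (9 semitones) above Gb lands on the letter F, giving Fbb.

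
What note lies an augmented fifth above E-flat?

B

A fifth above E lands on the letter B.
An augmented fifth spans 8 semitones, so Eb moves to pitch class 11. On the letter B that is B.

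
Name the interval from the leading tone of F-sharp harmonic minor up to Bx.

The leading tone of F# harmonic minor is E#.
E# up to B##: letters E→B make it a fifth; 8 semitones makes it augmented.

augmented fifth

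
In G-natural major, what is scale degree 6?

Degree 6 takes the letter 5 steps above G, which is E.
In major, degree 6 sits 9 semitones above the tonic. G + 9 semitones is pitch class 4, spelled on E as E.

E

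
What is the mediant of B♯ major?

D##

Degree 3 takes the letter 2 steps above B, which is D.
In major, degree 3 sits 4 semitones above the tonic. B# + 4 semitones is pitch class 4, spelled on D as D##.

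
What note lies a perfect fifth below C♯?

F#

A fifth below C lands on the letter F.
A perfect fifth spans 7 semitones, so C# moves to pitch class 6. On the letter F that is F#.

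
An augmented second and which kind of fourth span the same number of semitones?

An augmented second spans 3 semitones.
A fourth spanning 3 semitones is doubly diminished (the perfect fourth is 5).

doubly diminished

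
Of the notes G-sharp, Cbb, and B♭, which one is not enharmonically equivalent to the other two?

In 12-tone equal temperament, enharmonic equivalents share a pitch class. G# is pitch class 8; Cbb is pitch class 10; Bb is pitch class 10.
Cbb and Bb share pitch class 10, while G# is pitch class 8.

G#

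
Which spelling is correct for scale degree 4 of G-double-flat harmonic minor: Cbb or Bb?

Each scale degree takes a distinct letter name. Degree 4 of a scale on G must use the letter C.
Cbb and Bb are enharmonically the same pitch, but only Cbb uses the letter C, so it is the correct spelling here.

Cbb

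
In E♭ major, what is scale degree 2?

F

Degree 2 takes the letter 1 step above E, which is F.
In major, degree 2 sits 2 semitones above the tonic. Eb + 2 semitones is pitch class 5, spelled on F as F.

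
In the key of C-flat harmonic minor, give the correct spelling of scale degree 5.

Gb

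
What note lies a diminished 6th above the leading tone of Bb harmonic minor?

Fb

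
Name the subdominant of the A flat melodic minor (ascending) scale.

Db

Degree 4 takes the letter 3 steps above A, which is D.
In melodic minor (ascending), degree 4 sits 5 semitones above the tonic. Ab + 5 semitones is pitch class 1, spelled on D as Db.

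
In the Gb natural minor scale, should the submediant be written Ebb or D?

Ebb

Each scale degree takes a distinct letter name. Degree 6 of a scale on G must use the letter E.
Ebb and D are enharmonically the same pitch, but only Ebb uses the letter E, so it is the correct spelling here.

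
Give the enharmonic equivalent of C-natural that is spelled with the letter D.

Dbb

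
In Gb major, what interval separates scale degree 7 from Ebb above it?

Scale degree 7 of Gb major is F.
F up to Ebb: letters F→E make it a seventh; 9 semitones makes it diminished.

diminished seventh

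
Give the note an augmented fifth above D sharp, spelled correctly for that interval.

D up a perfect fifth is A, so the target letter is A.
From D#, an augmented fifth is 8 semitones up: A##.

A##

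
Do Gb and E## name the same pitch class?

Yes

Gb = pitch class 6 and E## = pitch class 6 — the same pitch class, so they are enharmonic equivalents.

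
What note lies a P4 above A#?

D#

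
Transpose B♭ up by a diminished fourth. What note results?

B up a perfect fourth is E, so the target letter is E.
From Bb, a diminished fourth is 4 semitones up: Ebb.

Ebb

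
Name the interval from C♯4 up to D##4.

augmented second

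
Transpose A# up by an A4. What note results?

D##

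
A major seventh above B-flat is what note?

B up a major seventh is A#, so the target letter is A.
From Bb, a major seventh is 11 semitones up: A.

A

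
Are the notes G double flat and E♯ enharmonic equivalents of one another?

Yes

Gbb = pitch class 5 and E# = pitch class 5 — the same pitch class, so they are enharmonic equivalents.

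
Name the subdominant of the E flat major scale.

The Eb major scale runs Eb F G Ab Bb C D.
Degree 4 is Ab.

Ab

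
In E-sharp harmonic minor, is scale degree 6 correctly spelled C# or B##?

C#

Each scale degree takes a distinct letter name. Degree 6 of a scale on E must use the letter C.
C# and B## are enharmonically the same pitch, but only C# uses the letter C, so it is the correct spelling here.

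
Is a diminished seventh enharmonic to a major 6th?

A diminished seventh spans 9 semitones; a major sixth spans 9.
They are enharmonically equivalent.

Yes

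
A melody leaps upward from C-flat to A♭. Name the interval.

major sixth

Counting letters C–D–E–F–G–A gives a sixth.
Cb→Ab = 9 semitones, exactly the major sixth.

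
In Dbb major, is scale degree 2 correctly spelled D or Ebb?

Ebb

Each scale degree takes a distinct letter name. Degree 2 of a scale on D must use the letter E.
Ebb and D are enharmonically the same pitch, but only Ebb uses the letter E, so it is the correct spelling here.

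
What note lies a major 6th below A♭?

A sixth below A lands on the letter C.
A major sixth spans 9 semitones, so Ab moves to pitch class 11. On the letter C that is Cb.

Cb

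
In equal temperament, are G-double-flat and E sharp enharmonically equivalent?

Yes

Gbb is pitch class 5; E# is pitch class 5.
All spellings map to pitch class 5, so they are enharmonically equivalent.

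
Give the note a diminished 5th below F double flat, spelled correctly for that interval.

A fifth below F lands on the letter B.
A diminished fifth spans 6 semitones, so Fbb moves to pitch class 9. On the letter B that is Bbb.

Bbb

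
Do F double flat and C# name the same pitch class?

No

Two spellings are enharmonically equivalent only if they share a pitch class.
Here Fbb → 3, C# → 1; 1 ≠ 3, so they are not.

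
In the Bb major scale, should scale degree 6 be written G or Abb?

G

Each scale degree takes a distinct letter name. Degree 6 of a scale on B must use the letter G.
G and Abb are enharmonically the same pitch, but only G uses the letter G, so it is the correct spelling here.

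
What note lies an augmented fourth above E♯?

A##

E up a perfect fourth is A, so the target letter is A.
From E#, an augmented fourth is 6 semitones up: A##.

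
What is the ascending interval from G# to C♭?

Counting letters G–A–B–C gives a fourth.
G#→Cb = 3 semitones, 2 narrower than the perfect fourth (5), so doubly diminished.

doubly diminished fourth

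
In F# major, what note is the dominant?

The F# major scale runs F# G# A# B C# D# E#.
Degree 5 is C#.

C#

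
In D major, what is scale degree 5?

A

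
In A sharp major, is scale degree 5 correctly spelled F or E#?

E#

Each scale degree takes a distinct letter name. Degree 5 of a scale on A must use the letter E.
E# and F are enharmonically the same pitch, but only E# uses the letter E, so it is the correct spelling here.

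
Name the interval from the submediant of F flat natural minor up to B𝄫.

major sixth

The submediant of Fb natural minor is Dbb.
Dbb up to Bbb: letters D→B make it a sixth; 9 semitones makes it major.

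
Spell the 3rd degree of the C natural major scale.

E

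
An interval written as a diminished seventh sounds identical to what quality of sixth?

A diminished seventh spans 9 semitones.
A sixth spanning 9 semitones is major (the major sixth is 9).

major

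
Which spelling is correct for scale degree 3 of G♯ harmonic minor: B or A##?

B

Each scale degree takes a distinct letter name. Degree 3 of a scale on G must use the letter B.
B and A## are enharmonically the same pitch, but only B uses the letter B, so it is the correct spelling here.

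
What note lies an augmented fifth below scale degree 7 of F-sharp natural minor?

Scale degree 7 of F# natural minor is E.
An augmented fifth (8 semitones) below E lands on the letter A, giving Ab.

Ab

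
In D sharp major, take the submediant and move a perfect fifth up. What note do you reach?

The submediant of D# major is B#.
A perfect fifth (7 semitones) above B# lands on the letter F, giving F##.

F##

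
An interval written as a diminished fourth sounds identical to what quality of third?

major

A diminished fourth spans 4 semitones.
A third spanning 4 semitones is major (the major third is 4).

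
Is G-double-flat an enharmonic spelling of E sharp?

Gbb is pitch class 5; E# is pitch class 5.
All spellings map to pitch class 5, so they are enharmonically equivalent.

Yes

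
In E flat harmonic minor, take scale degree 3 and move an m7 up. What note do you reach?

Scale degree 3 of Eb harmonic minor is Gb.
A minor seventh (10 semitones) above Gb lands on the letter F, giving Fb.

Fb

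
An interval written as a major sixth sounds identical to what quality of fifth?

A major sixth spans 9 semitones.
A fifth spanning 9 semitones is doubly augmented (the perfect fifth is 7).

doubly augmented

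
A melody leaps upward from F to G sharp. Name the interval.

The letter names run F→G, a span of 1 letter step, so the interval is some kind of second.
F to G# is 3 semitones. A major second is 2, so 3 makes it augmented.

augmented second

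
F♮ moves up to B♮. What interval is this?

augmented fourth

Counting letters F–G–A–B gives a fourth.
F→B = 6 semitones, 1 wider than the perfect fourth (5), so augmented.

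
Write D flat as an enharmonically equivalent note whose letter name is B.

Db is pitch class 1. The letter B alone is pitch class 11.
To reach pitch class 1 from B requires an offset of +2 semitones, i.e. double sharp: B##.

B##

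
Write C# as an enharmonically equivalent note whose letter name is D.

C# is pitch class 1. The letter D alone is pitch class 2.
To reach pitch class 1 from D requires an offset of -1 semitone, i.e. flat: Db.

Db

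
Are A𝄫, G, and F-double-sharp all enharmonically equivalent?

Abb is pitch class 7; G is pitch class 7; F## is pitch class 7.
All spellings map to pitch class 7, so they are enharmonically equivalent.

Yes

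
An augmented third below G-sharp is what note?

Eb

G down a major third is Eb, so the target letter is E.
From G#, an augmented third is 5 semitones down: Eb.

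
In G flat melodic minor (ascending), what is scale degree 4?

The Gb melodic minor (ascending) scale runs Gb Ab Bbb Cb Db Eb F.
Degree 4 is Cb.

Cb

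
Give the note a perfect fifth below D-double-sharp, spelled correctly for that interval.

G##

A fifth below D lands on the letter G.
A perfect fifth spans 7 semitones, so D## moves to pitch class 9. On the letter G that is G##.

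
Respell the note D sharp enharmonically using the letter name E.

Plain E sits 1 semitone above D#, so on the letter E the same pitch needs a flat: Eb.

Eb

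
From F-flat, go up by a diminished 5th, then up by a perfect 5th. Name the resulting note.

Gbb

A diminished fifth up from Fb is Cbb (letter C, 6 semitones up).
A perfect fifth up from Cbb is Gbb (letter G, 7 semitones up).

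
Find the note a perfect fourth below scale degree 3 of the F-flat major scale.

Scale degree 3 of Fb major is Ab.
A perfect fourth (5 semitones) below Ab lands on the letter E, giving Eb.

Eb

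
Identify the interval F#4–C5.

The letter names run F→C, a span of 4 letter steps, so the interval is some kind of fifth.
F# to C is 6 semitones. A perfect fifth is 7, so 6 makes it diminished.

diminished fifth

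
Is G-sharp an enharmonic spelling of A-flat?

G# = pitch class 8 and Ab = pitch class 8 — the same pitch class, so they are enharmonic equivalents.

Yes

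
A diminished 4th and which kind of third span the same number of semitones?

A diminished fourth spans 4 semitones.
A third spanning 4 semitones is major (the major third is 4).

major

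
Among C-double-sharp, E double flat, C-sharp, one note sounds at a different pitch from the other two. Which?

C#

In 12-tone equal temperament, enharmonic equivalents share a pitch class. C## is pitch class 2; Ebb is pitch class 2; C# is pitch class 1.
C## and Ebb share pitch class 2, while C# is pitch class 1.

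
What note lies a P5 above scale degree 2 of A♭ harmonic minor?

Scale degree 2 of Ab harmonic minor is Bb.
A perfect fifth (7 semitones) above Bb lands on the letter F, giving F.

F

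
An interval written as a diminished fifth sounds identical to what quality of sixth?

doubly diminished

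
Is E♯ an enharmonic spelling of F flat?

Two spellings are enharmonically equivalent only if they share a pitch class.
Here E# → 5, Fb → 4; 4 ≠ 5, so they are not.

No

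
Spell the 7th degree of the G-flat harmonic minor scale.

F

Degree 7 takes the letter 6 steps above G, which is F.
In harmonic minor, degree 7 sits 11 semitones above the tonic. Gb + 11 semitones is pitch class 5, spelled on F as F.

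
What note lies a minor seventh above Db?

A seventh above D lands on the letter C.
A minor seventh spans 10 semitones, so Db moves to pitch class 11. On the letter C that is Cb.

Cb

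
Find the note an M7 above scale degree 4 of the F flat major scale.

Ab

Scale degree 4 of Fb major is Bbb.
A major seventh (11 semitones) above Bbb lands on the letter A, giving Ab.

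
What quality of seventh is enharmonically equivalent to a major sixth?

diminished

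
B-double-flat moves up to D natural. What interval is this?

augmented third

The letter names run B→D, a span of 2 letter steps, so the interval is some kind of third.
Bbb to D is 5 semitones. A major third is 4, so 5 makes it augmented.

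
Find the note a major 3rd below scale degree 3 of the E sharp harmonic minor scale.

Scale degree 3 of E# harmonic minor is G#.
A major third (4 semitones) below G# lands on the letter E, giving E.

E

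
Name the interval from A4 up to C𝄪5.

augmented third

The letter names run A→C, a span of 2 letter steps, so the interval is some kind of third.
A to C## is 5 semitones. A major third is 4, so 5 makes it augmented.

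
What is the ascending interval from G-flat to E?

augmented sixth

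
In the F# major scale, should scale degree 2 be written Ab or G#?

Each scale degree takes a distinct letter name. Degree 2 of a scale on F must use the letter G.
G# and Ab are enharmonically the same pitch, but only G# uses the letter G, so it is the correct spelling here.

G#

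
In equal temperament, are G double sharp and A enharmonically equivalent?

G## = pitch class 9 and A = pitch class 9 — the same pitch class, so they are enharmonic equivalents.

Yes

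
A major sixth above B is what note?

B up a major sixth is G#, so the target letter is G.
From B, a major sixth is 9 semitones up: G#.

G#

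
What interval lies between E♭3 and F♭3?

Counting letters E–F gives a second.
Eb→Fb = 1 semitone, 1 narrower than the major second (2), so minor.

minor second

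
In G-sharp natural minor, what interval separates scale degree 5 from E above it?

minor second

Scale degree 5 of G# natural minor is D#.
D# up to E: letters D→E make it a second; 1 semitone makes it minor.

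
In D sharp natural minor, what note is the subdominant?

G#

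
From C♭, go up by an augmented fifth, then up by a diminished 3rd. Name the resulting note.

Bbb

An augmented fifth up from Cb is G (letter G, 8 semitones up).
A diminished third up from G is Bbb (letter B, 2 semitones up).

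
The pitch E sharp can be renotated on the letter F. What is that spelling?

F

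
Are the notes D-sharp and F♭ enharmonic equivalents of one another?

No

Two spellings are enharmonically equivalent only if they share a pitch class.
Here D# → 3, Fb → 4; 3 ≠ 4, so they are not.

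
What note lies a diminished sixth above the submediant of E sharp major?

A

The submediant of E# major is C##.
A diminished sixth (7 semitones) above C## lands on the letter A, giving A.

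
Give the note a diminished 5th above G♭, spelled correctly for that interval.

Dbb

A fifth above G lands on the letter D.
A diminished fifth spans 6 semitones, so Gb moves to pitch class 0. On the letter D that is Dbb.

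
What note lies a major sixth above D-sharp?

B#

D up a major sixth is B, so the target letter is B.
From D#, a major sixth is 9 semitones up: B#.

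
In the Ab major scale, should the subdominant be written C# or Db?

Db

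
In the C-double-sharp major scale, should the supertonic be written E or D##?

D##

Each scale degree takes a distinct letter name. Degree 2 of a scale on C must use the letter D.
D## and E are enharmonically the same pitch, but only D## uses the letter D, so it is the correct spelling here.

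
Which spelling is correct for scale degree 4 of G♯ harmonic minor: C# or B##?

C#

Each scale degree takes a distinct letter name. Degree 4 of a scale on G must use the letter C.
C# and B## are enharmonically the same pitch, but only C# uses the letter C, so it is the correct spelling here.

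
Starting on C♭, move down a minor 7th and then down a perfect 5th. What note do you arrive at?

Gb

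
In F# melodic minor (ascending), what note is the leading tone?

Degree 7 takes the letter 6 steps above F, which is E.
In melodic minor (ascending), degree 7 sits 11 semitones above the tonic. F# + 11 semitones is pitch class 5, spelled on E as E#.

E#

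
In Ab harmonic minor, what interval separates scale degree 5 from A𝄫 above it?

diminished fourth

Scale degree 5 of Ab harmonic minor is Eb.
Eb up to Abb: letters E→A make it a fourth; 4 semitones makes it diminished.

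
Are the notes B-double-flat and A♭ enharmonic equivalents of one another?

No

Bbb is pitch class 9; Ab is pitch class 8.
The pitch classes differ (9 vs. 8), so they are not enharmonic equivalents.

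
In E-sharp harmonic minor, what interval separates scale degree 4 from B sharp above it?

major second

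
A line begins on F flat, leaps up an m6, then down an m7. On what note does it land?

Ebb

A minor sixth up from Fb is Dbb (letter D, 8 semitones up).
A minor seventh down from Dbb is Ebb (letter E, 10 semitones down).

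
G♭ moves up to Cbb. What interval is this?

The letter names run G→C, a span of 3 letter steps, so the interval is some kind of fourth.
Gb to Cbb is 4 semitones. A perfect fourth is 5, so 4 makes it diminished.

diminished fourth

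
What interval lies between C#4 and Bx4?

augmented seventh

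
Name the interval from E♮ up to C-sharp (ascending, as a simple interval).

Counting letters E–F–G–A–B–C gives a sixth.
E→C# = 9 semitones, exactly the major sixth.

major sixth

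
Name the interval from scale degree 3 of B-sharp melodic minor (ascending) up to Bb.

Scale degree 3 of B# melodic minor (ascending) is D#.
D# up to Bb: letters D→B make it a sixth; 7 semitones makes it diminished.

diminished sixth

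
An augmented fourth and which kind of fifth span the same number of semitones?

diminished

An augmented fourth spans 6 semitones.
A fifth spanning 6 semitones is diminished (the perfect fifth is 7).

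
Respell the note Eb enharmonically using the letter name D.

D#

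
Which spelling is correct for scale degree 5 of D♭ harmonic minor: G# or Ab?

Ab

Each scale degree takes a distinct letter name. Degree 5 of a scale on D must use the letter A.
Ab and G# are enharmonically the same pitch, but only Ab uses the letter A, so it is the correct spelling here.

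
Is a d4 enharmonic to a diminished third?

A diminished fourth spans 4 semitones; a diminished third spans 2.
The spans differ, so they are not enharmonic equivalents.

No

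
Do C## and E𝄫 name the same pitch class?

Yes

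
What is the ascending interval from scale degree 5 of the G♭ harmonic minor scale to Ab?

Scale degree 5 of Gb harmonic minor is Db.
Db up to Ab: letters D→A make it a fifth; 7 semitones makes it perfect.

perfect fifth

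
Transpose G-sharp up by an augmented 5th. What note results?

D##

G up a perfect fifth is D, so the target letter is D.
From G#, an augmented fifth is 8 semitones up: D##.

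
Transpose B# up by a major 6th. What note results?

G##

B up a major sixth is G#, so the target letter is G.
From B#, a major sixth is 9 semitones up: G##.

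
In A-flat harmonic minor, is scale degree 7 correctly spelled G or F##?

G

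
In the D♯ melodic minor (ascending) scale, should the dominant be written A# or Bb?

A#

Each scale degree takes a distinct letter name. Degree 5 of a scale on D must use the letter A.
A# and Bb are enharmonically the same pitch, but only A# uses the letter A, so it is the correct spelling here.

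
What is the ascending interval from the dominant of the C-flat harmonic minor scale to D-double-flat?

diminished fifth

The dominant of Cb harmonic minor is Gb.
Gb up to Dbb: letters G→D make it a fifth; 6 semitones makes it diminished.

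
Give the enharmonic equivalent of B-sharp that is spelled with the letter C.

Plain C sits at the same pitch as B#, so on the letter C the same pitch needs a natural: C.

C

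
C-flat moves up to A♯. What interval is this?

The letter names run C→A, a span of 5 letter steps, so the interval is some kind of sixth.
Cb to A# is 11 semitones. A major sixth is 9, so 11 makes it doubly augmented.

doubly augmented sixth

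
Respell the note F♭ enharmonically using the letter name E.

Fb is pitch class 4. The letter E alone is pitch class 4.
Pitch class 4 on E needs no accidental: E.

E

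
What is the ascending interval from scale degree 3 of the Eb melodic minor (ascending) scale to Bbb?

minor third

Scale degree 3 of Eb melodic minor (ascending) is Gb.
Gb up to Bbb: letters G→B make it a third; 3 semitones makes it minor.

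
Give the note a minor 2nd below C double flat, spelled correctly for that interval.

A second below C lands on the letter B.
A minor second spans 1 semitone, so Cbb moves to pitch class 9. On the letter B that is Bbb.

Bbb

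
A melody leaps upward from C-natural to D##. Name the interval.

doubly augmented second

Counting letters C–D gives a second.
C→D## = 4 semitones, 2 wider than the major second (2), so doubly augmented.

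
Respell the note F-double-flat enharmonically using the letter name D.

D#

Fbb is pitch class 3. The letter D alone is pitch class 2.
To reach pitch class 3 from D requires an offset of +1 semitone, i.e. sharp: D#.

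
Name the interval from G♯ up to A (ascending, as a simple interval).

minor second

The letter names run G→A, a span of 1 letter step, so the interval is some kind of second.
G# to A is 1 semitone. A major second is 2, so 1 makes it minor.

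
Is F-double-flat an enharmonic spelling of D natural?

No

Fbb is pitch class 3; D is pitch class 2.
The pitch classes differ (3 vs. 2), so they are not enharmonic equivalents.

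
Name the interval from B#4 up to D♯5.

The letter names run B→D, a span of 2 letter steps, so the interval is some kind of third.
B# to D# is 3 semitones. A major third is 4, so 3 makes it minor.

minor third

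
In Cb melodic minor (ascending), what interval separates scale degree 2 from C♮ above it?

major seventh

Scale degree 2 of Cb melodic minor (ascending) is Db.
Db up to C: letters D→C make it a seventh; 11 semitones makes it major.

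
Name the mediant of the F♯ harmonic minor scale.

The F# harmonic minor scale runs F# G# A B C# D E#.
Degree 3 is A.

A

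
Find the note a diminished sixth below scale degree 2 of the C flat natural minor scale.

F#

Scale degree 2 of Cb natural minor is Db.
A diminished sixth (7 semitones) below Db lands on the letter F, giving F#.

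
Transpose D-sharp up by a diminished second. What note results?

A second above D lands on the letter E.
A diminished second spans 0 semitones, so D# moves to pitch class 3. On the letter E that is Eb.

Eb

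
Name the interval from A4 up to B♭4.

minor second

Counting letters A–B gives a second.
A→Bb = 1 semitone, 1 narrower than the major second (2), so minor.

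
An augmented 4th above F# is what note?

B#

A fourth above F lands on the letter B.
An augmented fourth spans 6 semitones, so F# moves to pitch class 0. On the letter B that is B#.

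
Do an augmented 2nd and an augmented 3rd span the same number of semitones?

No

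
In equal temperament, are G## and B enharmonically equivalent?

G## is pitch class 9; B is pitch class 11.
The pitch classes differ (9 vs. 11), so they are not enharmonic equivalents.

No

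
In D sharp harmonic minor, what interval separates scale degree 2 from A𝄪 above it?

Scale degree 2 of D# harmonic minor is E#.
E# up to A##: letters E→A make it a fourth; 6 semitones makes it augmented.

augmented fourth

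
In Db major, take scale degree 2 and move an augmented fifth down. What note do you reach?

Abb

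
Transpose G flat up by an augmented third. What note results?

G up a major third is B, so the target letter is B.
From Gb, an augmented third is 5 semitones up: B.

B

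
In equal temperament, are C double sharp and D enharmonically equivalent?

Yes

C## = pitch class 2 and D = pitch class 2 — the same pitch class, so they are enharmonic equivalents.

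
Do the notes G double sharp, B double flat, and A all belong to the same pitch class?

G## = pitch class 9 and Bbb = pitch class 9 and A = pitch class 9 — the same pitch class, so they are enharmonic equivalents.

Yes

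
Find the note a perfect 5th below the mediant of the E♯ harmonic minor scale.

The mediant of E# harmonic minor is G#.
A perfect fifth (7 semitones) below G# lands on the letter C, giving C#.

C#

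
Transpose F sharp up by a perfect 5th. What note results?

C#

F up a perfect fifth is C, so the target letter is C.
From F#, a perfect fifth is 7 semitones up: C#.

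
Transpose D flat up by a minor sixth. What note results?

A sixth above D lands on the letter B.
A minor sixth spans 8 semitones, so Db moves to pitch class 9. On the letter B that is Bbb.

Bbb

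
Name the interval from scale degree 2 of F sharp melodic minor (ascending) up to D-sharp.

perfect fifth

Scale degree 2 of F# melodic minor (ascending) is G#.
G# up to D#: letters G→D make it a fifth; 7 semitones makes it perfect.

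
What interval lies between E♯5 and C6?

diminished sixth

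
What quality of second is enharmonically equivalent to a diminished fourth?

doubly augmented

A diminished fourth spans 4 semitones.
A second spanning 4 semitones is doubly augmented (the major second is 2).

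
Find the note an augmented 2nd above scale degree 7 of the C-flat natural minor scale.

Scale degree 7 of Cb natural minor is Bbb.
An augmented second (3 semitones) above Bbb lands on the letter C, giving C.

C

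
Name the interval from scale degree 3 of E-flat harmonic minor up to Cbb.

Scale degree 3 of Eb harmonic minor is Gb.
Gb up to Cbb: letters G→C make it a fourth; 4 semitones makes it diminished.

diminished fourth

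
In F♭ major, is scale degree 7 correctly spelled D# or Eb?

Eb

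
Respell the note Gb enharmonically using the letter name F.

Gb is pitch class 6. The letter F alone is pitch class 5.
To reach pitch class 6 from F requires an offset of +1 semitone, i.e. sharp: F#.

F#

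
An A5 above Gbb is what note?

G up a perfect fifth is D, so the target letter is D.
From Gbb, an augmented fifth is 8 semitones up: Db.

Db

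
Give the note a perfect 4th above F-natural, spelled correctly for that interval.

Bb

F up a perfect fourth is Bb, so the target letter is B.
From F, a perfect fourth is 5 semitones up: Bb.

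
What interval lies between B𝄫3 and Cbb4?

Counting letters B–C gives a second.
Bbb→Cbb = 1 semitone, 1 narrower than the major second (2), so minor.

minor second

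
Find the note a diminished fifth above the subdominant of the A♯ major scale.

The subdominant of A# major is D#.
A diminished fifth (6 semitones) above D# lands on the letter A, giving A.

A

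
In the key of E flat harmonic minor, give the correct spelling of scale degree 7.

The Eb harmonic minor scale runs Eb F Gb Ab Bb Cb D.
Degree 7 is D.

D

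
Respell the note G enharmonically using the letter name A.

G is pitch class 7. The letter A alone is pitch class 9.
To reach pitch class 7 from A requires an offset of -2 semitones, i.e. double flat: Abb.

Abb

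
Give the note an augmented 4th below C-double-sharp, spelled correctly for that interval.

C down a perfect fourth is G, so the target letter is G.
From C##, an augmented fourth is 6 semitones down: G#.

G#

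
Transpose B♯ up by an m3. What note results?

D#

B up a major third is D#, so the target letter is D.
From B#, a minor third is 3 semitones up: D#.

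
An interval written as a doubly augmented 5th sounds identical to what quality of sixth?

A doubly augmented fifth spans 9 semitones.
A sixth spanning 9 semitones is major (the major sixth is 9).

major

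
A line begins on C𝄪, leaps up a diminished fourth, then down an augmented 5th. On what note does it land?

Bb

A diminished fourth up from C## is F# (letter F, 4 semitones up).
An augmented fifth down from F# is Bb (letter B, 8 semitones down).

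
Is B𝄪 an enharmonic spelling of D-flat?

Yes

B## = pitch class 1 and Db = pitch class 1 — the same pitch class, so they are enharmonic equivalents.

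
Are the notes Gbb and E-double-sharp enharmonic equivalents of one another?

No

Two spellings are enharmonically equivalent only if they share a pitch class.
Here Gbb → 5, E## → 6; 5 ≠ 6, so they are not.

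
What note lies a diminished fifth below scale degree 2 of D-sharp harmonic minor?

A##

Scale degree 2 of D# harmonic minor is E#.
A diminished fifth (6 semitones) below E# lands on the letter A, giving A##.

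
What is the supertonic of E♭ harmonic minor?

F

Degree 2 takes the letter 1 step above E, which is F.
In harmonic minor, degree 2 sits 2 semitones above the tonic. Eb + 2 semitones is pitch class 5, spelled on F as F.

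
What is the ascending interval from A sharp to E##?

augmented fifth

Counting letters A–B–C–D–E gives a fifth.
A#→E## = 8 semitones, 1 wider than the perfect fifth (7), so augmented.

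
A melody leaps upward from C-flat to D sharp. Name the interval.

The letter names run C→D, a span of 1 letter step, so the interval is some kind of second.
Cb to D# is 4 semitones. A major second is 2, so 4 makes it doubly augmented.

doubly augmented second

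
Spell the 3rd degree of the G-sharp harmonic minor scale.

B

Degree 3 takes the letter 2 steps above G, which is B.
In harmonic minor, degree 3 sits 3 semitones above the tonic. G# + 3 semitones is pitch class 11, spelled on B as B.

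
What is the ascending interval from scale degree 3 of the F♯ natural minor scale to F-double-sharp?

augmented sixth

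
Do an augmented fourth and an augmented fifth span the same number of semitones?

An augmented fourth spans 6 semitones; an augmented fifth spans 8.
The spans differ, so they are not enharmonic equivalents.

No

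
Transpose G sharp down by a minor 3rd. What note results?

A third below G lands on the letter E.
A minor third spans 3 semitones, so G# moves to pitch class 5. On the letter E that is E#.

E#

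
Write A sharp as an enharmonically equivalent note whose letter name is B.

Bb

A# is pitch class 10. The letter B alone is pitch class 11.
To reach pitch class 10 from B requires an offset of -1 semitone, i.e. flat: Bb.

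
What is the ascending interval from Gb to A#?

doubly augmented second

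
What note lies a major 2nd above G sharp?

A#

G up a major second is A, so the target letter is A.
From G#, a major second is 2 semitones up: A#.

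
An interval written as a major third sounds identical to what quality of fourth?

diminished

A major third spans 4 semitones.
A fourth spanning 4 semitones is diminished (the perfect fourth is 5).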